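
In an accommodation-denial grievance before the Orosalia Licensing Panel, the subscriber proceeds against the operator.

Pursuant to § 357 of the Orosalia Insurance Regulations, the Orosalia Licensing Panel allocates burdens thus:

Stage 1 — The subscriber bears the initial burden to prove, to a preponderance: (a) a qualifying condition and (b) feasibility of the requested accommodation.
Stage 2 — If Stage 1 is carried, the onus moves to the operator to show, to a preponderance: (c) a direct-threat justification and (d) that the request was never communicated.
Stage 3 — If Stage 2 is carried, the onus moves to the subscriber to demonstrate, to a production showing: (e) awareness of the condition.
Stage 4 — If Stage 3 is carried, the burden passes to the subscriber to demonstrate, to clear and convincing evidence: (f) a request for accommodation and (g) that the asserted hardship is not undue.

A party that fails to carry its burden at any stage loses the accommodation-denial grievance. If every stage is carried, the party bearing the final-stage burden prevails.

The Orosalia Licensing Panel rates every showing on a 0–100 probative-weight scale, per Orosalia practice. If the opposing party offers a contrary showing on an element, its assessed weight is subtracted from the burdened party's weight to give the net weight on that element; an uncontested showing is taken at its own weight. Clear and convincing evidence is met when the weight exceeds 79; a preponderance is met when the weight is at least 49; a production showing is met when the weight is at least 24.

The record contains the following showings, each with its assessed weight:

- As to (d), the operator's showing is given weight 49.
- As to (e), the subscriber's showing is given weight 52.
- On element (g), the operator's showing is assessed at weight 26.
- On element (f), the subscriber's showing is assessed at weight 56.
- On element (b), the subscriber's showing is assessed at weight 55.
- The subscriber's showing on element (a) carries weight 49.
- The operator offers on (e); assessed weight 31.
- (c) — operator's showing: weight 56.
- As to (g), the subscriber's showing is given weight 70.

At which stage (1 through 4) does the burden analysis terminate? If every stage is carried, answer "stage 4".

Stage 1 (subscriber, a preponderance, weight is at least 49): (a) 49 ≥ 49 — meets; (b) 55 ≥ 49 — meets.
  The subscriber carries Stage 1; the operator now bears the burden.
Stage 2 (operator, a preponderance, weight is at least 49): (c) 56 ≥ 49 — meets; (d) 49 ≥ 49 — meets.
  Stage 2 carried; the burden shifts to the subscriber.
Stage 3 (subscriber, a production showing, weight is at least 24): (e) net 52−31=21 < 24 — fails.
  The subscriber does not carry Stage 3.
The operator prevails.

stage 3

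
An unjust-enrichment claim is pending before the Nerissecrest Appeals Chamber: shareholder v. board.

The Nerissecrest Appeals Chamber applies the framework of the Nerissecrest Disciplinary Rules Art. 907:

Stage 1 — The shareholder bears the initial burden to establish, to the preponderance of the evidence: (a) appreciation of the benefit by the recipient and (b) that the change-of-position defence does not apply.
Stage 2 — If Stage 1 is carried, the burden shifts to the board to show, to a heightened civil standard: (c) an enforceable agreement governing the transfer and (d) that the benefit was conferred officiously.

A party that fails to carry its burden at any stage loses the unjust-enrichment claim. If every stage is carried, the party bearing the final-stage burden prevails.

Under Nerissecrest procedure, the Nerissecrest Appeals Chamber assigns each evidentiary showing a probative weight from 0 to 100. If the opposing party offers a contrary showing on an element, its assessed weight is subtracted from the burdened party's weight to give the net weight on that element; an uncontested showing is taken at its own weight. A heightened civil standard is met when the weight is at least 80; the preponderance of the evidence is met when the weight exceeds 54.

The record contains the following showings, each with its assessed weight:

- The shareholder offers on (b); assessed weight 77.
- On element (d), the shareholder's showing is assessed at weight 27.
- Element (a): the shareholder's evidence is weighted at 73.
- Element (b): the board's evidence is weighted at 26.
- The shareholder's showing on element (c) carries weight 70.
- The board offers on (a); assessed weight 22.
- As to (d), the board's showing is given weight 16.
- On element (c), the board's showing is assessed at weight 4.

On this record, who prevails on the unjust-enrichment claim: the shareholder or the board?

Stage 1 — burden on shareholder; standard: the preponderance of the evidence (weight exceeds 54).
    (a): 73 − 22 = 51 ≤ 54 [not met]
    (b): 77 − 26 = 51 ≤ 54 [not met]
  Stage 1 not carried; the shareholder fails its burden.
The analysis ends at Stage 1; the board prevails.

board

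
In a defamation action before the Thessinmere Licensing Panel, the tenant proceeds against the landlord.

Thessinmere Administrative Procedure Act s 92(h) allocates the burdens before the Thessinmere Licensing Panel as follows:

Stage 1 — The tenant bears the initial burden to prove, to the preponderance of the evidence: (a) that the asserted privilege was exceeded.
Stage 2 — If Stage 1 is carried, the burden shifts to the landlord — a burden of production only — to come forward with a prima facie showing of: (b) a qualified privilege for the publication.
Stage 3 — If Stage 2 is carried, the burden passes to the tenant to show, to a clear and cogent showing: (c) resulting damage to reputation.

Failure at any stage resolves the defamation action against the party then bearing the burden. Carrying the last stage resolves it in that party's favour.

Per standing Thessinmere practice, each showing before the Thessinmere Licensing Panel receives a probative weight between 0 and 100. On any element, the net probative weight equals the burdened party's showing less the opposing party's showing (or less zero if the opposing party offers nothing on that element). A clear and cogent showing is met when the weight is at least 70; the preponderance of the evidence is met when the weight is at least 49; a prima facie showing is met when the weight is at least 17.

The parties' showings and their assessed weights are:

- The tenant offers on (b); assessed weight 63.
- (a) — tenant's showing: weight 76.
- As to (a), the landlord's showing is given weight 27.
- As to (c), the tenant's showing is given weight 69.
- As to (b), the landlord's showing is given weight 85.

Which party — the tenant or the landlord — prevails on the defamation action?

Stage 1 (tenant, the preponderance of the evidence, weight is at least 49): (a) net 76−27=49 ≥ 49 — meets.
  The tenant carries Stage 1; the landlord now bears the burden.
Stage 2 (landlord, a prima facie showing, weight is at least 17): (b) net 85−63=22 ≥ 17 — meets.
  All elements met. The burden passes to the tenant.
Stage 3 (tenant, a clear and cogent showing, weight is at least 70): (c) 69 < 70 — fails.
  Not every element is met, so the tenant fails to carry Stage 3.
The landlord prevails.

landlord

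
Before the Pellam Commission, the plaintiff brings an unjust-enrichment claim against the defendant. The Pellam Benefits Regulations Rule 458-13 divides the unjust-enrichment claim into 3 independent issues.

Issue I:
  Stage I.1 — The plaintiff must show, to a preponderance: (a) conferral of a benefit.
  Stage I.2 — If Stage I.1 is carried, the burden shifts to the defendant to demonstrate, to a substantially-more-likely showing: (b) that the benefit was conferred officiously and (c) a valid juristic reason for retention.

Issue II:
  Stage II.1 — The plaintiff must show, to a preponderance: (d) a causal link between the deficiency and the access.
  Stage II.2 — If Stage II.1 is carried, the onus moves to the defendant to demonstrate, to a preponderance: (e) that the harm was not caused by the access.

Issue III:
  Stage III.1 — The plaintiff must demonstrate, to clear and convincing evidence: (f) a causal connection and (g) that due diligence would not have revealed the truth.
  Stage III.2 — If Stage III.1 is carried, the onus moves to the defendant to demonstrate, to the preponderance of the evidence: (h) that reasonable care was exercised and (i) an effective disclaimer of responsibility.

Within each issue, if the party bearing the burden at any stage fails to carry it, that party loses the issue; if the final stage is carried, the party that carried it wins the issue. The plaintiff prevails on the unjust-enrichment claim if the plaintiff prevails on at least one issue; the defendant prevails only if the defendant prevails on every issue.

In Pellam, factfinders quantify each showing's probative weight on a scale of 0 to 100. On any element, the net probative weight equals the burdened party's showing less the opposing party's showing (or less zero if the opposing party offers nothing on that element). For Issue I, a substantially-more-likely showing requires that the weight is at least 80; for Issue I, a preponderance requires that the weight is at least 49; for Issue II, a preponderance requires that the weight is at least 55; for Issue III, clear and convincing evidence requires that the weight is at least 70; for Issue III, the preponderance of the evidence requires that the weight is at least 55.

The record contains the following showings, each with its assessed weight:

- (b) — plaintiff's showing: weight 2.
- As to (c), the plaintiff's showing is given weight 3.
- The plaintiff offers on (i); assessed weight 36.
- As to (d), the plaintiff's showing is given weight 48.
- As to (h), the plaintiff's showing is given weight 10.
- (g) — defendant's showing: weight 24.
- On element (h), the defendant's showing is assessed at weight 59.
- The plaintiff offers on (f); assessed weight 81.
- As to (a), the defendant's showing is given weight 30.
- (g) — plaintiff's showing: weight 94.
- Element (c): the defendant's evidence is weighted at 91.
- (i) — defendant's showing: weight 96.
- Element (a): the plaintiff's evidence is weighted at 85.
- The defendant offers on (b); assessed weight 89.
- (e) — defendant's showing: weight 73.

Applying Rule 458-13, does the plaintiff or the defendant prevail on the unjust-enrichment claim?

— Issue I —
At Stage I.1 the plaintiff must meet a preponderance (weight is at least 49): on (a) the weight is 85 less the opposing 30 gives net 55, ≥ 49, so (a) meets the standard.
  Stage I.1 is satisfied; the onus moves to the defendant.
At Stage I.2 the defendant must meet a substantially-more-likely showing (weight is at least 80): on (b) the weight is 89 less the opposing 2 gives net 87, ≥ 80, so (b) meets the standard; on (c) the weight is 91 less the opposing 3 gives net 88, which does reach 80, so (c) meets the standard.
  All elements met at the final stage.
All stages carried — the defendant prevails on this issue.
— Issue II —
At Stage II.1 the plaintiff must meet a preponderance (weight is at least 55): on (d) the weight is 48, < 55, so (d) does not meet the standard.
  Stage II.1 not carried; the plaintiff fails its burden.
The analysis ends at Stage II.1; the defendant prevails on this issue.
— Issue III —
At Stage III.1 the plaintiff must meet clear and convincing evidence (weight is at least 70): on (f) the weight is 81, ≥ 70, so (f) meets the standard; on (g) the weight is 94 less the opposing 24 gives net 70, which does reach 70, so (g) meets the standard.
  The plaintiff carries Stage III.1; the defendant now bears the burden.
At Stage III.2 the defendant must meet the preponderance of the evidence (weight is at least 55): on (h) the weight is 59 less the opposing 10 gives net 49, which does not reach 55, so (h) does not meet the standard; on (i) the weight is 96 less the opposing 36 gives net 60, which does reach 55, so (i) meets the standard.
  The defendant does not carry Stage III.2.
The plaintiff prevails on this issue.
Per-issue: Issue I → defendant; Issue II → defendant; Issue III → plaintiff. The plaintiff must prevail on at least one issue; overall, the plaintiff prevails.

plaintiff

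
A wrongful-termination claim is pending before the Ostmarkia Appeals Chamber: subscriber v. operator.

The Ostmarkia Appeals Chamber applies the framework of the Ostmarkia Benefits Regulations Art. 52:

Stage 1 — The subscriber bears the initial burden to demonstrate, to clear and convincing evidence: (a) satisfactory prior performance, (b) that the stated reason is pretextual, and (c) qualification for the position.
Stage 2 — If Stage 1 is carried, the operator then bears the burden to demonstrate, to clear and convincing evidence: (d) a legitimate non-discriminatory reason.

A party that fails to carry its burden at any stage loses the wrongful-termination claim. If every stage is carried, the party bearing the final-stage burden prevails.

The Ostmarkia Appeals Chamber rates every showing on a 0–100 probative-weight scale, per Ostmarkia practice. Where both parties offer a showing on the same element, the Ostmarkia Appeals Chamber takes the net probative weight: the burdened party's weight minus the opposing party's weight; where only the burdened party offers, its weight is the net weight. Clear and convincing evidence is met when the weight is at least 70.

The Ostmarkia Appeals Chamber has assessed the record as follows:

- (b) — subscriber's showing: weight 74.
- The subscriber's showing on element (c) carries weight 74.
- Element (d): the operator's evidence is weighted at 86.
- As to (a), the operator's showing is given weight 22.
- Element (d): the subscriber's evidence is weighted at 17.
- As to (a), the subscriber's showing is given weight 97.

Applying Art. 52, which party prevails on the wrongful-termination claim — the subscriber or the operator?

subscriber

Stage 1 — burden on subscriber; standard: clear and convincing evidence (weight is at least 70).
    (a): 97 − 22 = 75 ≥ 70 [met]
    (b): 74 ≥ 70 [met]
    (c): 74 ≥ 70 [met]
  Stage 1 is satisfied; the onus moves to the operator.
Stage 2 — burden on operator; standard: clear and convincing evidence (weight is at least 70).
    (d): 86 − 17 = 69 < 70 [not met]
  The operator does not carry Stage 2.
The analysis ends at Stage 2; the subscriber prevails.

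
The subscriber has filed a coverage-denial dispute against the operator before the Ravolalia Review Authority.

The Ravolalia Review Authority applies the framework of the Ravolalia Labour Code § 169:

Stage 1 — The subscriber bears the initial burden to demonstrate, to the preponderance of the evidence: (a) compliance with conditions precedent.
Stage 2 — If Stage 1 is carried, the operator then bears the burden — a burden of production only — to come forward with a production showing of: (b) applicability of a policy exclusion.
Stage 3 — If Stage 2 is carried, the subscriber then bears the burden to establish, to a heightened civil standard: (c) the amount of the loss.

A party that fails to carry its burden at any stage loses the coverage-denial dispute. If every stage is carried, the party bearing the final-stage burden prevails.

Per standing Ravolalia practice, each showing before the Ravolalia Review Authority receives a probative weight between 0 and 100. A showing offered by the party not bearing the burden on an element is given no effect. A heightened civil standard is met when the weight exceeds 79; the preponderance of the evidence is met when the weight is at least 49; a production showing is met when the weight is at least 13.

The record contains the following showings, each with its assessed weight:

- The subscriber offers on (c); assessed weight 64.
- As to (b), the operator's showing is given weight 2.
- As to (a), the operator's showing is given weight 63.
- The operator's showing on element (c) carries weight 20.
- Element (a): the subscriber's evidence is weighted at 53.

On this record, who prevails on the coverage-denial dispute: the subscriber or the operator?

At Stage 1 the subscriber must meet the preponderance of the evidence (weight is at least 49): on (a) the weight is 53 (the operator's 63 is given no effect), which does reach 49, so (a) meets the standard.
  The subscriber carries Stage 1; the operator now bears the burden.
At Stage 2 the operator must meet a production showing (weight is at least 13): on (b) the weight is 2, < 13, so (b) does not meet the standard.
  Not every element is met, so the operator fails to carry Stage 2.
So the subscriber prevails.

subscriber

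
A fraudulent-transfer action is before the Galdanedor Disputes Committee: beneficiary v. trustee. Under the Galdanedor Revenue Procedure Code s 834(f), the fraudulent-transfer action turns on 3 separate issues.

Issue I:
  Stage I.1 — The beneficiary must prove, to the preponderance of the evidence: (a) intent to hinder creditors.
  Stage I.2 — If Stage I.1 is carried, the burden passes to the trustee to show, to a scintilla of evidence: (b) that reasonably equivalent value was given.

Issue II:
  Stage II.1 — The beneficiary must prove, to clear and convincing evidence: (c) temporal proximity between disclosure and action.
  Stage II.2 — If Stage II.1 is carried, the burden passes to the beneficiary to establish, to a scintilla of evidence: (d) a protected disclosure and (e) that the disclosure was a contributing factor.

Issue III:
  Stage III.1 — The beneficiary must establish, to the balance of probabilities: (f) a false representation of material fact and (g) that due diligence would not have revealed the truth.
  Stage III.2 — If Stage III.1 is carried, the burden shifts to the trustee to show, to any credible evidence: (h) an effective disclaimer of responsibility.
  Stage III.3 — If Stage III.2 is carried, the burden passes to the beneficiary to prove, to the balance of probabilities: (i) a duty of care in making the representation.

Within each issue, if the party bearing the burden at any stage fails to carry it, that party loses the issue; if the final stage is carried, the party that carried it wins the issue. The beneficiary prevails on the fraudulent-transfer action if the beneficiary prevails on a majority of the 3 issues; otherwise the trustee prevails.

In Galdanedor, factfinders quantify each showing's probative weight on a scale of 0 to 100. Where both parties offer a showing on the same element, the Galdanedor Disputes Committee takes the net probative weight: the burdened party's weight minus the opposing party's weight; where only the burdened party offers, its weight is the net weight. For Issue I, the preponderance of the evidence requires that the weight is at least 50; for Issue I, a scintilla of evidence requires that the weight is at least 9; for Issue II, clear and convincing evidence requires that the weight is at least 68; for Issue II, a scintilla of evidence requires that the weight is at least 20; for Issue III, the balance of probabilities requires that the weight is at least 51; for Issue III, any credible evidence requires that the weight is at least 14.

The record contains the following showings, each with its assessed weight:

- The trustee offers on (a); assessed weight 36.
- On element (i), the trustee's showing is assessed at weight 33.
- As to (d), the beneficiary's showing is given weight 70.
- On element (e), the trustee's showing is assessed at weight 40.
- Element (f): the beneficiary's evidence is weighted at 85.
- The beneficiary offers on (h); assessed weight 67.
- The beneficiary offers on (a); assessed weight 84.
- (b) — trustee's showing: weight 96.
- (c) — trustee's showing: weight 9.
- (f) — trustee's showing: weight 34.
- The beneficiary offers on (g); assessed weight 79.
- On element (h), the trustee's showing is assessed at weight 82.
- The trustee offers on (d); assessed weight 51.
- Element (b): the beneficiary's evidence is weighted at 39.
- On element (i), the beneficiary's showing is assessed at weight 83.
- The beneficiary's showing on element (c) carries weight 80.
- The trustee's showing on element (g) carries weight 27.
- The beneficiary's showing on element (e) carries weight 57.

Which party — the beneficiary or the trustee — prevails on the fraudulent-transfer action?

trustee

— Issue I —
Stage I.1 — burden on beneficiary; standard: the preponderance of the evidence (weight is at least 50).
    (a): 84 − 36 = 48 < 50 [not met]
  Stage I.1 not carried; the beneficiary fails its burden.
So the trustee prevails on this issue.
— Issue II —
Stage II.1 — burden on beneficiary; standard: clear and convincing evidence (weight is at least 68).
    (c): 80 − 9 = 71 ≥ 68 [met]
  Stage II.1 is satisfied; the beneficiary continues to bear the burden.
Stage II.2 — burden on beneficiary; standard: a scintilla of evidence (weight is at least 20).
    (d): 70 − 51 = 19 < 20 [not met]
    (e): 57 − 40 = 17 < 20 [not met]
  Not every element is met, so the beneficiary fails to carry Stage II.2.
The analysis ends at Stage II.2; the trustee prevails on this issue.
— Issue III —
Stage III.1 — burden on beneficiary; standard: the balance of probabilities (weight is at least 51).
    (f): 85 − 34 = 51 ≥ 51 [met]
    (g): 79 − 27 = 52 ≥ 51 [met]
  Stage III.1 is satisfied; the onus moves to the trustee.
Stage III.2 — burden on trustee; standard: any credible evidence (weight is at least 14).
    (h): 82 − 67 = 15 ≥ 14 [met]
  All elements met. The burden passes to the beneficiary.
Stage III.3 — burden on beneficiary; standard: the balance of probabilities (weight is at least 51).
    (i): 83 − 33 = 50 < 51 [not met]
  The beneficiary does not carry Stage III.3.
So the trustee prevails on this issue.
Per-issue: Issue I → trustee; Issue II → trustee; Issue III → trustee. The beneficiary must prevail on a majority of issues; overall, the trustee prevails.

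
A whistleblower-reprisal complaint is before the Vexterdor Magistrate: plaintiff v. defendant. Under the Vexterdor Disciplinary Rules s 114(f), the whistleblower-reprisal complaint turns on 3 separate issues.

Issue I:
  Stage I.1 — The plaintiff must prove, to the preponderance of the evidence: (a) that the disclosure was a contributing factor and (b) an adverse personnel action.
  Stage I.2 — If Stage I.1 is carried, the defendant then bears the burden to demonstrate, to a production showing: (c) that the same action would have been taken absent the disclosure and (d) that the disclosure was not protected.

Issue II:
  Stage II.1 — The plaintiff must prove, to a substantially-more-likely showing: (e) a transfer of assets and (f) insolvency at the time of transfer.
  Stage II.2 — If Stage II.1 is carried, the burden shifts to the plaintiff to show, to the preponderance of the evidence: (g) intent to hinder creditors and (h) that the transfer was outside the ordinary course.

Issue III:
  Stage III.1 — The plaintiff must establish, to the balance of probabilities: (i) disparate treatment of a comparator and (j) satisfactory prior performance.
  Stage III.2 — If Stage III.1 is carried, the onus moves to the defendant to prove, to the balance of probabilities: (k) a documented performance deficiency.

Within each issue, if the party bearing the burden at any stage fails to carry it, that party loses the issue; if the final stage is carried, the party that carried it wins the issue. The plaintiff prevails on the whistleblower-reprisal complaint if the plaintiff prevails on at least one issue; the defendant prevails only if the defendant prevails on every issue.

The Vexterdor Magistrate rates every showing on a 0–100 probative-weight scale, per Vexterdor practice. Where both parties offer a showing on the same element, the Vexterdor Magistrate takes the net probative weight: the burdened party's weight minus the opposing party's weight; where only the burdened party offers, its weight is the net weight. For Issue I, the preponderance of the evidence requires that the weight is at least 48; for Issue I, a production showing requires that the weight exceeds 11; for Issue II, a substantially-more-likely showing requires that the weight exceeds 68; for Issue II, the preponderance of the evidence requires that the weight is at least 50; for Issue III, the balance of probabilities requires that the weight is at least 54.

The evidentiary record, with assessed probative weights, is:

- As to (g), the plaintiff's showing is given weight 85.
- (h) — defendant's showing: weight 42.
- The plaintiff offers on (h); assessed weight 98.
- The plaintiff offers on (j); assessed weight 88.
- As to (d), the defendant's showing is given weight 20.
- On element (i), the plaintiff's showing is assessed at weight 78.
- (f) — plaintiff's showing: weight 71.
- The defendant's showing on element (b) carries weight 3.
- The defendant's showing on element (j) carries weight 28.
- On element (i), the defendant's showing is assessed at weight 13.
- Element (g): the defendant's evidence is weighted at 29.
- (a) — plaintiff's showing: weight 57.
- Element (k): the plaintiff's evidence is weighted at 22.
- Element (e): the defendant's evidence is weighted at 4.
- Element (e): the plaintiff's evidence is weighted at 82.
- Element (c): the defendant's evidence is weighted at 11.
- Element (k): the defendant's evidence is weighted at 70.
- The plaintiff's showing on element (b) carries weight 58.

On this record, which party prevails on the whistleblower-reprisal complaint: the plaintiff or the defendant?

plaintiff

— Issue I —
Stage I.1 (plaintiff, the preponderance of the evidence, weight is at least 48): (a) 57 ≥ 48 — meets; (b) net 58−3=55 ≥ 48 — meets.
  The plaintiff carries Stage I.1; the defendant now bears the burden.
Stage I.2 (defendant, a production showing, weight exceeds 11): (c) 11 ≤ 11 — fails; (d) 20 > 11 — meets.
  Not every element is met, so the defendant fails to carry Stage I.2.
The plaintiff prevails on this issue.
— Issue II —
At Stage II.1 the plaintiff must meet a substantially-more-likely showing (weight exceeds 68): on (e) the weight is 82 less the opposing 4 gives net 78, > 68, so (e) meets the standard; on (f) the weight is 71, which does exceed 68, so (f) meets the standard.
  All elements met. The plaintiff retains the burden for Stage II.2.
At Stage II.2 the plaintiff must meet the preponderance of the evidence (weight is at least 50): on (g) the weight is 85 less the opposing 29 gives net 56, ≥ 50, so (g) meets the standard; on (h) the weight is 98 less the opposing 42 gives net 56, which does reach 50, so (h) meets the standard.
  The plaintiff carries the last stage.
Every stage carried; the plaintiff prevails on this issue.
— Issue III —
At Stage III.1 the plaintiff must meet the balance of probabilities (weight is at least 54): on (i) the weight is 78 less the opposing 13 gives net 65, ≥ 54, so (i) meets the standard; on (j) the weight is 88 less the opposing 28 gives net 60, which does reach 54, so (j) meets the standard.
  Stage III.1 carried; the burden shifts to the defendant.
At Stage III.2 the defendant must meet the balance of probabilities (weight is at least 54): on (k) the weight is 70 less the opposing 22 gives net 48, which does not reach 54, so (k) does not meet the standard.
  Stage III.2 not carried; the defendant fails its burden.
The plaintiff prevails on this issue.
Per-issue: Issue I → plaintiff; Issue II → plaintiff; Issue III → plaintiff. The plaintiff must prevail on at least one issue; overall, the plaintiff prevails.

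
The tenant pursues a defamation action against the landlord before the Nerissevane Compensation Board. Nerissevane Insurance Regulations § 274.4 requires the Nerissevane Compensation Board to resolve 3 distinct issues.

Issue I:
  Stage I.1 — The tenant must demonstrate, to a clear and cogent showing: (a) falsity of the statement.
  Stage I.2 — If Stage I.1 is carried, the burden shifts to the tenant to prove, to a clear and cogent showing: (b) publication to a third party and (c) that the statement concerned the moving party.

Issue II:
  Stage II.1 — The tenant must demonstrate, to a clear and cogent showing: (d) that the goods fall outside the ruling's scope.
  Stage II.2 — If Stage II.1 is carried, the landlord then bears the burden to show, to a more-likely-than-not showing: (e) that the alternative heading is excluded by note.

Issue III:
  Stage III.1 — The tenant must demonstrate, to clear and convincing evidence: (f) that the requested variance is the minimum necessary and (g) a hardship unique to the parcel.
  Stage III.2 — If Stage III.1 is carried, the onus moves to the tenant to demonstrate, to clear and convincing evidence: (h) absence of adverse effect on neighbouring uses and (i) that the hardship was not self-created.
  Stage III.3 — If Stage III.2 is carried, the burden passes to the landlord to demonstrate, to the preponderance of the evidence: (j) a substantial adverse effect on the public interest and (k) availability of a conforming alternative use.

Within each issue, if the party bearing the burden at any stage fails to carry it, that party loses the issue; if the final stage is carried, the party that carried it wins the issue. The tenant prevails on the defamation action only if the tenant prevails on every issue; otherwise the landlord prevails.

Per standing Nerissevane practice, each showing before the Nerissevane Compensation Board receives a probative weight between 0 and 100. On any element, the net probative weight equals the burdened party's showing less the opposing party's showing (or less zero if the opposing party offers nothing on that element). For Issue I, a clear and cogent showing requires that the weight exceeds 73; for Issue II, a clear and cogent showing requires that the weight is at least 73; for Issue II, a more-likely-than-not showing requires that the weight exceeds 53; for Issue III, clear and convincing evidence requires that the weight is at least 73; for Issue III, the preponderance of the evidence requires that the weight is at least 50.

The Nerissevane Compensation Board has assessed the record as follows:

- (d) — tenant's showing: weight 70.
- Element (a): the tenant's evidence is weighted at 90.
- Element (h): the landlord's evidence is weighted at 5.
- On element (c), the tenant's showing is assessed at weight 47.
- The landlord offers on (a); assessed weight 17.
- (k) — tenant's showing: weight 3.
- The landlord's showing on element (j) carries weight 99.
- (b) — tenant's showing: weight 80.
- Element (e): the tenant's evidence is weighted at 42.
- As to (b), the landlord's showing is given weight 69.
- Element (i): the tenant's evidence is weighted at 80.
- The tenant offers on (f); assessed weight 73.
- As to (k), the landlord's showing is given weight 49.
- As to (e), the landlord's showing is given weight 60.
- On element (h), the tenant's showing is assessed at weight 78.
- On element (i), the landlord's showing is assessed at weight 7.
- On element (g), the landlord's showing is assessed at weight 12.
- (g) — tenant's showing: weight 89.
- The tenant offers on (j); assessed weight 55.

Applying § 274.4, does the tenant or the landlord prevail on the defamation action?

— Issue I —
At Stage I.1 the tenant must meet a clear and cogent showing (weight exceeds 73): on (a) the weight is 90 less the opposing 17 gives net 73, which does not exceed 73, so (a) does not meet the standard.
  The tenant does not carry Stage I.1.
The landlord prevails on this issue.
— Issue II —
Stage II.1 — burden on tenant; standard: a clear and cogent showing (weight is at least 73).
    (d): 70 < 73 [not met]
  Not every element is met, so the tenant fails to carry Stage II.1.
The landlord prevails on this issue.
— Issue III —
Stage III.1 (tenant, clear and convincing evidence, weight is at least 73): (f) 73 ≥ 73 — meets; (g) net 89−12=77 ≥ 73 — meets.
  Stage III.1 is satisfied; the tenant continues to bear the burden.
Stage III.2 (tenant, clear and convincing evidence, weight is at least 73): (h) net 78−5=73 ≥ 73 — meets; (i) net 80−7=73 ≥ 73 — meets.
  All elements met. The burden passes to the landlord.
Stage III.3 (landlord, the preponderance of the evidence, weight is at least 50): (j) net 99−55=44 < 50 — fails; (k) net 49−3=46 < 50 — fails.
  Stage III.3 not carried; the landlord fails its burden.
The analysis ends at Stage III.3; the tenant prevails on this issue.
Per-issue: Issue I → landlord; Issue II → landlord; Issue III → tenant. The tenant must prevail on every issue; overall, the landlord prevails.

landlord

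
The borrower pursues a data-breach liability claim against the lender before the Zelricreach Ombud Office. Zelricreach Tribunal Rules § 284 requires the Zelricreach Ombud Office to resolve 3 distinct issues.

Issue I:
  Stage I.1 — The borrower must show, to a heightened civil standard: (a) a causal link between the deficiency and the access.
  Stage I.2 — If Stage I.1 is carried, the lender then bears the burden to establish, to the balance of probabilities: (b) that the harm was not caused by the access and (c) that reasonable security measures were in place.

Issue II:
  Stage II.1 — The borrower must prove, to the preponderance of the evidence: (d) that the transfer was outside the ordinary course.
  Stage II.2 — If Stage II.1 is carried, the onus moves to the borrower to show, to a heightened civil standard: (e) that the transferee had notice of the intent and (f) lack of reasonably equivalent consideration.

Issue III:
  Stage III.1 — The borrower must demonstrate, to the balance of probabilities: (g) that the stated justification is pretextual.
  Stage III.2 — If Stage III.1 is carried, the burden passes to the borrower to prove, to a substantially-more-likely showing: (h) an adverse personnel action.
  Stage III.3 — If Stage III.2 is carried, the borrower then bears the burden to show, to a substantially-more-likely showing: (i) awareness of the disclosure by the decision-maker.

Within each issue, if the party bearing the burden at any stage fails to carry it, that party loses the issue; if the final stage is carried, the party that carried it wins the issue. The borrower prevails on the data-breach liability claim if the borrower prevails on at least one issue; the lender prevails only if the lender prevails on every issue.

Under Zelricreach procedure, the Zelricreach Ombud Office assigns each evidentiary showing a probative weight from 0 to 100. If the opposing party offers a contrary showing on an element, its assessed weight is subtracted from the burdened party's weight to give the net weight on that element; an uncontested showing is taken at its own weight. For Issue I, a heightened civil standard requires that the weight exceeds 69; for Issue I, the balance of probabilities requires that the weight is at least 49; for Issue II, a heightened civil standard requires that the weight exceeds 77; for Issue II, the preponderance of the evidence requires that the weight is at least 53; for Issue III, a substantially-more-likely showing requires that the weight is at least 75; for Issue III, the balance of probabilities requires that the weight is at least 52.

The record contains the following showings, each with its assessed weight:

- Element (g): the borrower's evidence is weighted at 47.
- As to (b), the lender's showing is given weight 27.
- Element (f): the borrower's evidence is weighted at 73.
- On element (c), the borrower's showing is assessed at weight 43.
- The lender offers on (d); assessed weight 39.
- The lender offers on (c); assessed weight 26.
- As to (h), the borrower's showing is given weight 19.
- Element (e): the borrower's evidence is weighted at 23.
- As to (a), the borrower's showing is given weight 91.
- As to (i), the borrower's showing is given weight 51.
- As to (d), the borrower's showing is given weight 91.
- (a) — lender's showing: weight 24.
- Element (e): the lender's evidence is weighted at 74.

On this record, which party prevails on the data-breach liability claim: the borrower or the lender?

lender

— Issue I —
At Stage I.1 the borrower must meet a heightened civil standard (weight exceeds 69): on (a) the weight is 91 less the opposing 24 gives net 67, which does not exceed 69, so (a) does not meet the standard.
  Stage I.1 not carried; the borrower fails its burden.
So the lender prevails on this issue.
— Issue II —
Stage II.1 (borrower, the preponderance of the evidence, weight is at least 53): (d) net 91−39=52 < 53 — fails.
  The borrower does not carry Stage II.1.
The analysis ends at Stage II.1; the lender prevails on this issue.
— Issue III —
Stage III.1 (borrower, the balance of probabilities, weight is at least 52): (g) 47 < 52 — fails.
  Not every element is met, so the borrower fails to carry Stage III.1.
So the lender prevails on this issue.
Per-issue: Issue I → lender; Issue II → lender; Issue III → lender. The borrower must prevail on at least one issue; overall, the lender prevails.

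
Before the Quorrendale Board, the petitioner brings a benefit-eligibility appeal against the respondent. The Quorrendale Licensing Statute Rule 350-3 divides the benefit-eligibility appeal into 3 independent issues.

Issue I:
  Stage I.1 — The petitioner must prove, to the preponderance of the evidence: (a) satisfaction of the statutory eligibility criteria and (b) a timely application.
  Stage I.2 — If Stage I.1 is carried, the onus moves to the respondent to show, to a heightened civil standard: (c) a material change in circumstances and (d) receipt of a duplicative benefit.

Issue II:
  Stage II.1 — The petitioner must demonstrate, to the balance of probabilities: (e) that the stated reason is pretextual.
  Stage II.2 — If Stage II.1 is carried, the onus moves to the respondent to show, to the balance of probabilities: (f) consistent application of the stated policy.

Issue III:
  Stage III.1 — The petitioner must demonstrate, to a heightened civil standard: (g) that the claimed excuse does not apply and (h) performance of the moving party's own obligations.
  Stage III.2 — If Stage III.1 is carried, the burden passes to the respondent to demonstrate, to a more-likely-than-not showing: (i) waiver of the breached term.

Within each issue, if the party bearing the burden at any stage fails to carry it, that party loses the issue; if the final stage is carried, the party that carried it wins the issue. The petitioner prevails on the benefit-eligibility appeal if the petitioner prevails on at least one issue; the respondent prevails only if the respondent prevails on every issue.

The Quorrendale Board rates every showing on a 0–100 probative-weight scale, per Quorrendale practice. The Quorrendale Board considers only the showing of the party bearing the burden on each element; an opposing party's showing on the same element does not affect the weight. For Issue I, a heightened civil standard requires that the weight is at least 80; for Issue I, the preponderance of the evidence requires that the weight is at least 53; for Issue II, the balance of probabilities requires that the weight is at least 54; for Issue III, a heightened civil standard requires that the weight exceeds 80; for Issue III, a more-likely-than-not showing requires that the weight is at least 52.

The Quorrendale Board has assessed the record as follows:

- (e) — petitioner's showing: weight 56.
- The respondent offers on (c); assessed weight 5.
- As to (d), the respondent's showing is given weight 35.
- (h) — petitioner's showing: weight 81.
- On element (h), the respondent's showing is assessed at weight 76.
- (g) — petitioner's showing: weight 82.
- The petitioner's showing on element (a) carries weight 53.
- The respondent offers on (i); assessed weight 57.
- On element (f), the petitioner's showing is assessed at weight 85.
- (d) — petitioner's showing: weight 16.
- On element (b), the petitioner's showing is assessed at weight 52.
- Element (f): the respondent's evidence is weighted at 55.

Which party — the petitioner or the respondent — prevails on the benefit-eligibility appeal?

— Issue I —
Stage I.1 (petitioner, the preponderance of the evidence, weight is at least 53): (a) 53 ≥ 53 — meets; (b) 52 < 53 — fails.
  Stage I.1 not carried; the petitioner fails its burden.
The analysis ends at Stage I.1; the respondent prevails on this issue.
— Issue II —
Stage II.1 (petitioner, the balance of probabilities, weight is at least 54): (e) 56 ≥ 54 — meets.
  All elements met. The burden passes to the respondent.
Stage II.2 (respondent, the balance of probabilities, weight is at least 54): (f) 55 (petitioner's 85 disregarded) ≥ 54 — meets.
  Stage II.2 carried; the final stage is satisfied.
Every stage carried; the respondent prevails on this issue.
— Issue III —
Stage III.1 (petitioner, a heightened civil standard, weight exceeds 80): (g) 82 > 80 — meets; (h) 81 (respondent's 76 disregarded) > 80 — meets.
  The petitioner carries Stage III.1; the respondent now bears the burden.
Stage III.2 (respondent, a more-likely-than-not showing, weight is at least 52): (i) 57 ≥ 52 — meets.
  The respondent carries the last stage.
Every stage carried; the respondent prevails on this issue.
Per-issue: Issue I → respondent; Issue II → respondent; Issue III → respondent. The petitioner must prevail on at least one issue; overall, the respondent prevails.

respondent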